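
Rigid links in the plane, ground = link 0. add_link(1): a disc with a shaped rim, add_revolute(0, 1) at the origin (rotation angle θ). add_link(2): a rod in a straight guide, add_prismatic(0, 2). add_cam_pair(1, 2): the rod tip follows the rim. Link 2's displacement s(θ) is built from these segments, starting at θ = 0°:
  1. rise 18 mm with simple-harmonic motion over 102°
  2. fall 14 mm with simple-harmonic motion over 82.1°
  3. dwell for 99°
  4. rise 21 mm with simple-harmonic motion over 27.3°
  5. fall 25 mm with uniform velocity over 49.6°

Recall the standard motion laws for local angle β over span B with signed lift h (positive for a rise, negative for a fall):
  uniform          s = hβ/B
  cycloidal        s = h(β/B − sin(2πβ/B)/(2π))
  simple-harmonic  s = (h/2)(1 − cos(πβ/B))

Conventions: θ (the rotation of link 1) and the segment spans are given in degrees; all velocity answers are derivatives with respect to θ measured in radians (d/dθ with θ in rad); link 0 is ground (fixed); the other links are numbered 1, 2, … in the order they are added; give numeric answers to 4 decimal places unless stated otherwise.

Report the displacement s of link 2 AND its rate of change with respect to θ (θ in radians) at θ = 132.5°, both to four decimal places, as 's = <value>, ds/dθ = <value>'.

segment 1 (0° to 102°, simple-harmonic, h = 18) is passed completely: s = 0.0000 + (18) = 18.0000
θ = 132.5° falls in segment 2 (102° to 184.1°, simple-harmonic, h = -14): β = 132.5 − 102 = 30.5°, B = 82.1°; Δs = -14/2·(1 − cos(π·0.3715)) = -4.2502; s = 18.0000 − 4.2502 = 13.7498
velocity in seg [102°–184.1°] (simple-harmonic), θ in radians: β = 30.5° = 0.5323 rad, B = 82.1° = 1.4329 rad; ds/dθ = (πh/(2B)) sin(πβ/B) = (π·(-14)/(2·1.4329)) sin(π·0.3715) = -14.113438 mm/rad

s = 13.7498, ds/dθ = -14.1134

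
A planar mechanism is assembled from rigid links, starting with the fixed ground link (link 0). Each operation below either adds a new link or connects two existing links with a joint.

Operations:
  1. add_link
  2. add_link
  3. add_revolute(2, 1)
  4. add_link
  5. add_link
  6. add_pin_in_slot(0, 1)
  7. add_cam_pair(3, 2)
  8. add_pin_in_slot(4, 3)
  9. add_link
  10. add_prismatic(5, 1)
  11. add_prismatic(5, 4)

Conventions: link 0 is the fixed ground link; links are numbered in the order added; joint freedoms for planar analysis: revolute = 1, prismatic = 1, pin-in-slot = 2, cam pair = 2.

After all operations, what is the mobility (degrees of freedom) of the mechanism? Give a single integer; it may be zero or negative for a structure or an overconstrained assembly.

(L,J1,J2)=(1,0,0); link0 fixed
link1: (2,0,0)
link2: (3,0,0)
R 2-1 [J1]: (3,1,0)
link3: (4,1,0)
link4: (5,1,0)
PS 0-1 [J2]: (5,1,1)
C 3-2 [J2]: (5,1,2)
PS 4-3 [J2]: (5,1,3)
link5: (6,1,3)
P 5-1 [J1]: (6,2,3)
P 5-4 [J1]: (6,3,3)
Grübler: 3·5 − 2·3 − 3 = 6

M = 6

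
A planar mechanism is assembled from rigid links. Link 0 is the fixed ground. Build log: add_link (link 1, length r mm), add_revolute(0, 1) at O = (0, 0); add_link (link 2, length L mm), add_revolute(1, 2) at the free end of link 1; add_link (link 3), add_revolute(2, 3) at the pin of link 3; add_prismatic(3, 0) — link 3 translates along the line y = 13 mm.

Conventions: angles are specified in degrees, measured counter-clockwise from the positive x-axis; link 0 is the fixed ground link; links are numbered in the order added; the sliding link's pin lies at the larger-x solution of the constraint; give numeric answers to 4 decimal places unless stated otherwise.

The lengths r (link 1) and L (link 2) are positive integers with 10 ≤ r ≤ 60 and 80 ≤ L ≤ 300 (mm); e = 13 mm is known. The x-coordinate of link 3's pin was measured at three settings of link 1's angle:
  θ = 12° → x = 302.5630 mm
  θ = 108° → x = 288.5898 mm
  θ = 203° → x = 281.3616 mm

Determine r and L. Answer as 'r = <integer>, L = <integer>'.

constraint per measurement: (x − r cos θ)² + (r sin θ − e)² = L²
subtracting the θ₁ and θ₂ equations cancels the r² and L² terms:
r = (x₁² − x₂²) / (2[(x₁cos θ₁ + e sin θ₁) − (x₂cos θ₂ + e sin θ₂)]) = 11.0000 → r = 11
L² = (x₁ − r cos θ₁)² + (r sin θ₁ − e)² = 85263.9782 → L = 292.0000 → L = 292
check at θ₃=203°: x = 281.3616 (printed 281.3616) ✓

r = 11, L = 292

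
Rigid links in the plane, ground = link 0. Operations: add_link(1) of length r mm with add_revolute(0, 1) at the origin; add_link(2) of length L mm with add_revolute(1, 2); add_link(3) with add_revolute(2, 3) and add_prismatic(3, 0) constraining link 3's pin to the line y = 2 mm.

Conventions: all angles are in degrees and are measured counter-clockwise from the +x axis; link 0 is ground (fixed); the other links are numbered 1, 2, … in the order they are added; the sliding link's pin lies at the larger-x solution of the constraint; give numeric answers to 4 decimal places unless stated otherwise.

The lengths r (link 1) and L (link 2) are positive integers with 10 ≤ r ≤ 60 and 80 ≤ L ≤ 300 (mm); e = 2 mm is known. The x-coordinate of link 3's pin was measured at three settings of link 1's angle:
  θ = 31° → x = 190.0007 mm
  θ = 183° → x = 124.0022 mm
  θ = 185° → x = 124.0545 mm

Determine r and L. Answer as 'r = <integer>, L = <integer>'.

constraint per measurement: (x − r cos θ)² + (r sin θ − e)² = L²
subtracting the θ₁ and θ₂ equations cancels the r² and L² terms:
r = (x₁² − x₂²) / (2[(x₁cos θ₁ + e sin θ₁) − (x₂cos θ₂ + e sin θ₂)]) = 36.0000 → r = 36
L² = (x₁ − r cos θ₁)² + (r sin θ₁ − e)² = 25600.0086 → L = 160.0000 → L = 160
check at θ₃=185°: x = 124.0545 (printed 124.0545) ✓

r = 36, L = 160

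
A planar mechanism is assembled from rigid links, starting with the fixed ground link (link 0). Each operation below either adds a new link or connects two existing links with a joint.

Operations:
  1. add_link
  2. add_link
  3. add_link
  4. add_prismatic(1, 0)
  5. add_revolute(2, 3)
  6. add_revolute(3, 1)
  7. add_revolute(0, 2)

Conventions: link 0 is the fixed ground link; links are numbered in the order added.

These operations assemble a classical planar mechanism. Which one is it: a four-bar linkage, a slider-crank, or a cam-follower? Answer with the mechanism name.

links: 4 (incl. ground); joints: 3 revolute, 1 prismatic, 0 higher (cam) pair, forming one closed loop
4 links, 3 revolutes + 1 prismatic in one loop → slider-crank

slider-crank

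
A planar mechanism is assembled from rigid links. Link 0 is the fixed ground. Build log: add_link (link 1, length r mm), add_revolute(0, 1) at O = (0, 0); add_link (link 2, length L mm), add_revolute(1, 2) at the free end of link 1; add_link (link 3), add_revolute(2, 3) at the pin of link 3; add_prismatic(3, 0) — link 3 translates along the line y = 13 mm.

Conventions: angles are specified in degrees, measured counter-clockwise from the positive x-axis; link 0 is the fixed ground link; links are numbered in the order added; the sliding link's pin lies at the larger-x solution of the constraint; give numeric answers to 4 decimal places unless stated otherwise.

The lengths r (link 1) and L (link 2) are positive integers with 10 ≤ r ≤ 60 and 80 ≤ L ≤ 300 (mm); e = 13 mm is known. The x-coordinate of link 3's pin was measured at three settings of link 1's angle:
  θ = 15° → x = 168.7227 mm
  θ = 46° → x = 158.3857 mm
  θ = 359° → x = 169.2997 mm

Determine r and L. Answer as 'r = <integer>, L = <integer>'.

constraint per measurement: (x − r cos θ)² + (r sin θ − e)² = L²
subtracting the θ₁ and θ₂ equations cancels the r² and L² terms:
r = (x₁² − x₂²) / (2[(x₁cos θ₁ + e sin θ₁) − (x₂cos θ₂ + e sin θ₂)]) = 35.9999 → r = 36
L² = (x₁ − r cos θ₁)² + (r sin θ₁ − e)² = 17955.9947 → L = 134.0000 → L = 134
check at θ₃=359°: x = 169.2997 (printed 169.2997) ✓

r = 36, L = 134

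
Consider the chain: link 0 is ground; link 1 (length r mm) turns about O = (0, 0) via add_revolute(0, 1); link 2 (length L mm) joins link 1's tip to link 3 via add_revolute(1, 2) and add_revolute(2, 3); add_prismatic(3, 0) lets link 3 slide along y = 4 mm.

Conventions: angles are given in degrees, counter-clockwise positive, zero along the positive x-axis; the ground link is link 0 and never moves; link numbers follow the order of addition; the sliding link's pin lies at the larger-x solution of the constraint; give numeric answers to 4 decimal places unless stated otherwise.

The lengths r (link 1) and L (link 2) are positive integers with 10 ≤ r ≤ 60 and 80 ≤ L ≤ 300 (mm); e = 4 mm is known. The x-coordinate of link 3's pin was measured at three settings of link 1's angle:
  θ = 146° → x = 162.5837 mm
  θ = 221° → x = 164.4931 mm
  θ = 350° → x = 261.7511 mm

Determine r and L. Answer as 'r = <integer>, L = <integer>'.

constraint per measurement: (x − r cos θ)² + (r sin θ − e)² = L²
subtracting the θ₁ and θ₂ equations cancels the r² and L² terms:
r = (x₁² − x₂²) / (2[(x₁cos θ₁ + e sin θ₁) − (x₂cos θ₂ + e sin θ₂)]) = 54.0012 → r = 54
L² = (x₁ − r cos θ₁)² + (r sin θ₁ − e)² = 43680.9917 → L = 209.0000 → L = 209
check at θ₃=350°: x = 261.7511 (printed 261.7511) ✓

r = 54, L = 209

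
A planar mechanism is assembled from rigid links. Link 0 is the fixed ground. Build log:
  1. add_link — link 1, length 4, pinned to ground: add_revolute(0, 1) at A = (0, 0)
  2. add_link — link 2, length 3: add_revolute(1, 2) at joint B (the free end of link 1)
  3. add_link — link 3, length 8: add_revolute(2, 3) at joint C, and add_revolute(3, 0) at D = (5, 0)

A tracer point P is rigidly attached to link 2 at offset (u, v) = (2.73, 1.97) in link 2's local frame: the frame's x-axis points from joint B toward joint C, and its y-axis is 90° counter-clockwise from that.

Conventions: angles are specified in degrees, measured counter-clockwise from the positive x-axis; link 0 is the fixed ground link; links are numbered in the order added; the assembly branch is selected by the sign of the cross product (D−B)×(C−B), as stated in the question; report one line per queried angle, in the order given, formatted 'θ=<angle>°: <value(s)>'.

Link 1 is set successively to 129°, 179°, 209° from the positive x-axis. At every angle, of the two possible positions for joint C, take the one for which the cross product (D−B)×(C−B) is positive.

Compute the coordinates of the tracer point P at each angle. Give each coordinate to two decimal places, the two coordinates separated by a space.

A=(0,0), D=(5.00,0)
θ=129°: B = A + 4.00·(cos129°, sin129°) = (-2.5173, 3.1086)
θ=129°: |BD| = 8.1347
θ=129°: circle(B,3.00) ∩ circle(D,8.00): a=0.6867, h=2.9203
θ=129°:   candidates: C₊=(-0.7667,5.5449) cross=23.756; C₋=(-2.9986,0.1475) cross=-23.756
θ=129°:   branch + wants cross > 0 → take C=(-0.7667,5.5449) (cross=23.756)
θ=129°: ex = (C−B)/|BC| = (0.5835,0.8121); ey = (-0.8121,0.5835)
θ=129°: P = B + 2.73·ex + 1.97·ey = (-2.5241,6.4751)
θ=179°: B = A + 4.00·(cos179°, sin179°) = (-3.9994, 0.0698)
θ=179°: |BD| = 8.9997
θ=179°: circle(B,3.00) ∩ circle(D,8.00): a=1.4442, h=2.6295
θ=179°:   candidates: C₊=(-2.5349,2.6881) cross=23.665; C₋=(-2.5757,-2.5708) cross=-23.665
θ=179°:   branch + wants cross > 0 → take C=(-2.5349,2.6881) (cross=23.665)
θ=179°: ex = (C−B)/|BC| = (0.4882,0.8727); ey = (-0.8727,0.4882)
θ=179°: P = B + 2.73·ex + 1.97·ey = (-4.3860,3.4141)
θ=209°: B = A + 4.00·(cos209°, sin209°) = (-3.4985, -1.9392)
θ=209°: |BD| = 8.7169
θ=209°: circle(B,3.00) ∩ circle(D,8.00): a=1.2037, h=2.7479
θ=209°:   candidates: C₊=(-2.9363,1.0076) cross=23.954; C₋=(-1.7136,-4.3505) cross=-23.954
θ=209°:   branch + wants cross > 0 → take C=(-2.9363,1.0076) (cross=23.954)
θ=209°: ex = (C−B)/|BC| = (0.1874,0.9823); ey = (-0.9823,0.1874)
θ=209°: P = B + 2.73·ex + 1.97·ey = (-4.9220,1.1116)

θ=129°: -2.52 6.48
θ=179°: -4.39 3.41
θ=209°: -4.92 1.11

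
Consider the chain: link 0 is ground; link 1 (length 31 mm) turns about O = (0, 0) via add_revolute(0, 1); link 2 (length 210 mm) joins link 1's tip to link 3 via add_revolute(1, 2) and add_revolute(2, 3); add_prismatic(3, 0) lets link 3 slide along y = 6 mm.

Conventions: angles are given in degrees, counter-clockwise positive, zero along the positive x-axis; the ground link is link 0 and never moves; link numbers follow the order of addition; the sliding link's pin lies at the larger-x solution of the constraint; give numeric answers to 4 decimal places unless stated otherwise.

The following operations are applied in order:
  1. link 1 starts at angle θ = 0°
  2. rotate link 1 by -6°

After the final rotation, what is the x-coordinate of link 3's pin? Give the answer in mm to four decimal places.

geometry: r = 31 mm, L = 210 mm, e = 6 mm; θ starts at 0°
rotate link 1 by -6°: θ ← 0° -6° = -6°
crank pin P = (r cos θ, r sin θ) = (30.830179, -3.240382)
h = r sin θ − e = -3.240382 − 6 = -9.240382
x = r cos θ + √(L² − h²) = 30.830179 + 209.796605 = 240.626783

240.6268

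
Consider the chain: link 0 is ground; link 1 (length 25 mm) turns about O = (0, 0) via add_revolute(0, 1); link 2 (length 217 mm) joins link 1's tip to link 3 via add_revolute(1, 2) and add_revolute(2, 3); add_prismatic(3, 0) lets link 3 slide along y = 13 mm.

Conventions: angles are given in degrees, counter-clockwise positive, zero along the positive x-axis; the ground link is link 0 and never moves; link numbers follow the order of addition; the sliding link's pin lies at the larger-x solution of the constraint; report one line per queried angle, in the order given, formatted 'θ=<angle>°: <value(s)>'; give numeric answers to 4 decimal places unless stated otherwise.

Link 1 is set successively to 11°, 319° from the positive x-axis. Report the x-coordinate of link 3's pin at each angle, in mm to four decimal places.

geometry: r = 25 mm, L = 217 mm, e = 13 mm
θ=11°: crank pin P = (r cos θ, r sin θ) = (24.540680, 4.770225)
θ=11°: h = r sin θ − e = 4.770225 − 13 = -8.229775
θ=11°: x = r cos θ + √(L² − h²) = 24.540680 + 216.843886 = 241.384565
θ=319°: crank pin P = (r cos θ, r sin θ) = (18.867740, -16.401476)
θ=319°: h = r sin θ − e = -16.401476 − 13 = -29.401476
θ=319°: x = r cos θ + √(L² − h²) = 18.867740 + 214.998961 = 233.866700

θ=11°: 241.3846
θ=319°: 233.8667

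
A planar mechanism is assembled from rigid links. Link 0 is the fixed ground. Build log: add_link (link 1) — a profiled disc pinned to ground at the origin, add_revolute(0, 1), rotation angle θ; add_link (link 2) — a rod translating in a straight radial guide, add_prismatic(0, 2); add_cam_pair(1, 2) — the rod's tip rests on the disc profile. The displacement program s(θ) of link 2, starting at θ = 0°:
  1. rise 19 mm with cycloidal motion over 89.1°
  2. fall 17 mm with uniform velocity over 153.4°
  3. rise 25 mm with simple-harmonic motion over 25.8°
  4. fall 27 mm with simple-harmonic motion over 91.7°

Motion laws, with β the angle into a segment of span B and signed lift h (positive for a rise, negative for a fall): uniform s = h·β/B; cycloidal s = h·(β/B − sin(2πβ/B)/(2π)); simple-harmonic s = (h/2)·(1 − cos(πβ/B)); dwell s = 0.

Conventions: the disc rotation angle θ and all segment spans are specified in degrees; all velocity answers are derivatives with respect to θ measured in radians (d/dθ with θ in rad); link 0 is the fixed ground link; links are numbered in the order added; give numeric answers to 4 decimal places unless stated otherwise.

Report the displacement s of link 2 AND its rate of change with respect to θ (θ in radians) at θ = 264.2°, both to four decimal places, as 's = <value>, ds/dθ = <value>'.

seg 1 [0°–89.1°] cycloidal, h=19: full span → s += 19 → s = 19.0000
seg 2 [89.1°–242.5°] uniform, h=-17: full span → s += -17 → s = 2.0000
seg 3 [242.5°–268.3°] simple-harmonic, h=25: θ=264.2° here. β=21.7, B=25.8. 25/2·(1 − cos(π·0.8411)) = 23.4743 → s = 25.4743
velocity in seg [242.5°–268.3°] (simple-harmonic), θ in radians: β = 21.7° = 0.3787 rad, B = 25.8° = 0.4503 rad; ds/dθ = (πh/(2B)) sin(πβ/B) = (π·25/(2·0.4503)) sin(π·0.8411) = 41.752598 mm/rad

s = 25.4743, ds/dθ = 41.7526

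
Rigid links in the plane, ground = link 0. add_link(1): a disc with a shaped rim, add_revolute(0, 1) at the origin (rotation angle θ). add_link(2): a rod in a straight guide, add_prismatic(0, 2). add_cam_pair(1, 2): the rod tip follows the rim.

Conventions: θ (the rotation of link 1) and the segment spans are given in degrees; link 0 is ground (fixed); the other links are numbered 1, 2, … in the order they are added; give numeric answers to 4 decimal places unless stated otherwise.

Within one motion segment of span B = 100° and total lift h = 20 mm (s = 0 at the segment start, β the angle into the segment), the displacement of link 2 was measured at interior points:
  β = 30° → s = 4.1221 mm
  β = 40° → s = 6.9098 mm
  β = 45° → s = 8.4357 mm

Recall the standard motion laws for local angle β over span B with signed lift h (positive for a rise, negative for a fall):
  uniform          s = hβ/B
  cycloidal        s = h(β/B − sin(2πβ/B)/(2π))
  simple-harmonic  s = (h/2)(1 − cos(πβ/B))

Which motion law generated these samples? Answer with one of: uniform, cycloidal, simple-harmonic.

candidates at β/B = r: uniform s = h·r (linear in β); cycloidal s = h·(r − sin(2πr)/(2π)); simple-harmonic s = (h/2)(1 − cos(πr))
β=30°: printed 4.1221 | uniform 6.0000, cycloidal 2.9727, simple-harmonic 4.1221
β=40°: printed 6.9098 | uniform 8.0000, cycloidal 6.1290, simple-harmonic 6.9098
β=45°: printed 8.4357 | uniform 9.0000, cycloidal 8.0164, simple-harmonic 8.4357
only one law matches every sample → simple-harmonic

simple-harmonic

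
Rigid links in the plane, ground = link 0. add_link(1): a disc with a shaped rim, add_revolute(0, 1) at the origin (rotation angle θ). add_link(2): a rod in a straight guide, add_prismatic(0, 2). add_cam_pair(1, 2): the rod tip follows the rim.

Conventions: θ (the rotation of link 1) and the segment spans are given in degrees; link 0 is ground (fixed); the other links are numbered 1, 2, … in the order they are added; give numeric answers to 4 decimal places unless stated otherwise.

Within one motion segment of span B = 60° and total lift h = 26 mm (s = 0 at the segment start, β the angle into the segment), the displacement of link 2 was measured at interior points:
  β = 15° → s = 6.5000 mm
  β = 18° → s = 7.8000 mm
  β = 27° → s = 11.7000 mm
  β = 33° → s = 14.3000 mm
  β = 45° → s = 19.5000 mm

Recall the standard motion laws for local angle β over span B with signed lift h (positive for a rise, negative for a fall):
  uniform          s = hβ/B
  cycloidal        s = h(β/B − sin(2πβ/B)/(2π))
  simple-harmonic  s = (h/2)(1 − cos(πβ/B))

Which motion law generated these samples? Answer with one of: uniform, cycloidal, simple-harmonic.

candidates at β/B = r: uniform s = h·r (linear in β); cycloidal s = h·(r − sin(2πr)/(2π)); simple-harmonic s = (h/2)(1 − cos(πr))
β=15°: printed 6.5000 | uniform 6.5000, cycloidal 2.3620, simple-harmonic 3.8076
β=18°: printed 7.8000 | uniform 7.8000, cycloidal 3.8645, simple-harmonic 5.3588
β=27°: printed 11.7000 | uniform 11.7000, cycloidal 10.4213, simple-harmonic 10.9664
β=33°: printed 14.3000 | uniform 14.3000, cycloidal 15.5787, simple-harmonic 15.0336
β=45°: printed 19.5000 | uniform 19.5000, cycloidal 23.6380, simple-harmonic 22.1924
only one law matches every sample → uniform

uniform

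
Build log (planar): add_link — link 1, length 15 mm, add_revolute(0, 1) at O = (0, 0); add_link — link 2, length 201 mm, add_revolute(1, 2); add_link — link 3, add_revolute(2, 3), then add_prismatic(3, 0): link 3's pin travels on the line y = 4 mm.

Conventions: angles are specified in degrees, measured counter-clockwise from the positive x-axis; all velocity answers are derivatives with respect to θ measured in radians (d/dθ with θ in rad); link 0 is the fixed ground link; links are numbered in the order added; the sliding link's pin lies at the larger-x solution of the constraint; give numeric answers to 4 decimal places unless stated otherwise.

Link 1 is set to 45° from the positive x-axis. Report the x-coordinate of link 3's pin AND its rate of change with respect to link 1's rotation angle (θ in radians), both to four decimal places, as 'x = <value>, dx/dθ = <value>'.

geometry: r = 15 mm, L = 201 mm, e = 4 mm
crank pin P = (r cos θ, r sin θ) = (10.606602, 10.606602)
h = r sin θ − e = 10.606602 − 4 = 6.606602
x = r cos θ + √(L² − h²) = 10.606602 + 200.891396 = 211.497997
dx/dθ = −r sin θ − h·r cos θ/√(L² − h²) (θ in radians; h = 6.606602) = -10.955415

x = 211.4980, dx/dθ = -10.9554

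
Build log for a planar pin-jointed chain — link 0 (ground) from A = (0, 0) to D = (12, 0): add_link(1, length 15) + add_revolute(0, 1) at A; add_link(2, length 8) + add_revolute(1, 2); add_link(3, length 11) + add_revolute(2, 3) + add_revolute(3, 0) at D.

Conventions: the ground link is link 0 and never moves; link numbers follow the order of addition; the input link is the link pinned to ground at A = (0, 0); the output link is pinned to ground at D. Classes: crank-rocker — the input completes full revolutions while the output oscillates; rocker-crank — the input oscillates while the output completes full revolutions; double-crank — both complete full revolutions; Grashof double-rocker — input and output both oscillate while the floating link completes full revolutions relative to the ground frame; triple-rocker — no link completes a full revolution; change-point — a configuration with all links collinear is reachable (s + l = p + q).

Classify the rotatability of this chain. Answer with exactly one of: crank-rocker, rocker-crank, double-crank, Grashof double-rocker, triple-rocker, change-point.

lengths: ground=12, input=15, coupler=8, output=11
sorted: s=8 (shortest), l=15 (longest), p+q=23
s + l = 23 vs p + q = 23
s + l = p + q → change-point (collinear configuration reachable)

change-point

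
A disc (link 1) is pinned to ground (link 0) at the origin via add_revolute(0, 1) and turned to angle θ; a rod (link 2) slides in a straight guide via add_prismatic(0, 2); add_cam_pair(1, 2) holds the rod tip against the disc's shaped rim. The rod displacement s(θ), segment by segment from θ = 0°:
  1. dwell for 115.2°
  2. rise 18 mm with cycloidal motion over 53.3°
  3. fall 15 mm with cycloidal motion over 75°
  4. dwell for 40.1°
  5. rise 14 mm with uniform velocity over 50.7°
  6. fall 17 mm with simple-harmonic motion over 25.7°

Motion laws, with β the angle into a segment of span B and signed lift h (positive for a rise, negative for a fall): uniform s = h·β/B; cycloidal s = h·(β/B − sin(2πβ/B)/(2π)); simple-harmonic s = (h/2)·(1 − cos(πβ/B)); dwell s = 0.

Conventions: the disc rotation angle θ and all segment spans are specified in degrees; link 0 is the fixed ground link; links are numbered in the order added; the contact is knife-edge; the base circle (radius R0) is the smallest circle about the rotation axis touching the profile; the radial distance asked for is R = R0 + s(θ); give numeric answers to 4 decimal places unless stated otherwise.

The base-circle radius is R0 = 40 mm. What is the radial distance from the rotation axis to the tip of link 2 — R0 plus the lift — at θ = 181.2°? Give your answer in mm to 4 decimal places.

segment 1 (0° to 115.2°, dwell): s unchanged at 0.0000
segment 2 (115.2° to 168.5°, cycloidal, h = 18) is passed completely: s = 0.0000 + (18) = 18.0000
θ = 181.2° falls in segment 3 (168.5° to 243.5°, cycloidal, h = -15): β = 181.2 − 168.5 = 12.7°, B = 75°; Δs = -15·(0.1693 − sin(2π·0.1693)/(2π)) = -0.4528; s = 18.0000 − 0.4528 = 17.5472
R = R0 + s = 40 + 17.5472 = 57.5472

57.5472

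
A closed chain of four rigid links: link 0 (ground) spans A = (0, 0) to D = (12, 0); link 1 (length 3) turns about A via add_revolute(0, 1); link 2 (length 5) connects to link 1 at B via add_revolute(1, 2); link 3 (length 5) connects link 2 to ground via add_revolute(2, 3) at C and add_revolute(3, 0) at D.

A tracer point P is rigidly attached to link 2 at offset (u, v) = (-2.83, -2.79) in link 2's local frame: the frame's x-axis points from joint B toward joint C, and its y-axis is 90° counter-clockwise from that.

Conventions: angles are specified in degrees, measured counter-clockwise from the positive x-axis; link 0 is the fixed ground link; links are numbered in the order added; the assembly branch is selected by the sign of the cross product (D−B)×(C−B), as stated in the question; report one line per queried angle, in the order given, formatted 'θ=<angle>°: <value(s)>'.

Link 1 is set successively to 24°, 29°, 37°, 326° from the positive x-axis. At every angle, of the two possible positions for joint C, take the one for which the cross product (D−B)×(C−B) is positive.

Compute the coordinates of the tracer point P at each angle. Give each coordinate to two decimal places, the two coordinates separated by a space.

A=(0,0), D=(12.00,0)
θ=24°: B = A + 3.00·(cos24°, sin24°) = (2.7406, 1.2202)
θ=24°: |BD| = 9.3394
θ=24°: circle(B,5.00) ∩ circle(D,5.00): a=4.6697, h=1.7871
θ=24°:   candidates: C₊=(7.6038,2.3819) cross=16.691; C₋=(7.1368,-1.1617) cross=-16.691
θ=24°:   branch + wants cross > 0 → take C=(7.6038,2.3819) (cross=16.691)
θ=24°: ex = (C−B)/|BC| = (0.9726,0.2323); ey = (-0.2323,0.9726)
θ=24°: P = B + -2.83·ex + -2.79·ey = (0.6363,-2.1510)
θ=29°: B = A + 3.00·(cos29°, sin29°) = (2.6239, 1.4544)
θ=29°: |BD| = 9.4883
θ=29°: circle(B,5.00) ∩ circle(D,5.00): a=4.7441, h=1.5790
θ=29°:   candidates: C₊=(7.5540,2.2875) cross=14.982; C₋=(7.0699,-0.8331) cross=-14.982
θ=29°:   branch + wants cross > 0 → take C=(7.5540,2.2875) (cross=14.982)
θ=29°: ex = (C−B)/|BC| = (0.9860,0.1666); ey = (-0.1666,0.9860)
θ=29°: P = B + -2.83·ex + -2.79·ey = (0.2983,-1.7681)
θ=37°: B = A + 3.00·(cos37°, sin37°) = (2.3959, 1.8054)
θ=37°: |BD| = 9.7723
θ=37°: circle(B,5.00) ∩ circle(D,5.00): a=4.8862, h=1.0609
θ=37°:   candidates: C₊=(7.3939,1.9453) cross=10.367; C₋=(7.0020,-0.1399) cross=-10.367
θ=37°:   branch + wants cross > 0 → take C=(7.3939,1.9453) (cross=10.367)
θ=37°: ex = (C−B)/|BC| = (0.9996,0.0280); ey = (-0.0280,0.9996)
θ=37°: P = B + -2.83·ex + -2.79·ey = (-0.3549,-1.0626)
θ=326°: B = A + 3.00·(cos326°, sin326°) = (2.4871, -1.6776)
θ=326°: |BD| = 9.6597
θ=326°: circle(B,5.00) ∩ circle(D,5.00): a=4.8298, h=1.2933
θ=326°:   candidates: C₊=(7.0189,0.4349) cross=12.493; C₋=(7.4682,-2.1125) cross=-12.493
θ=326°:   branch + wants cross > 0 → take C=(7.0189,0.4349) (cross=12.493)
θ=326°: ex = (C−B)/|BC| = (0.9064,0.4225); ey = (-0.4225,0.9064)
θ=326°: P = B + -2.83·ex + -2.79·ey = (1.1008,-5.4020)

θ=24°: 0.64 -2.15
θ=29°: 0.30 -1.77
θ=37°: -0.35 -1.06
θ=326°: 1.10 -5.40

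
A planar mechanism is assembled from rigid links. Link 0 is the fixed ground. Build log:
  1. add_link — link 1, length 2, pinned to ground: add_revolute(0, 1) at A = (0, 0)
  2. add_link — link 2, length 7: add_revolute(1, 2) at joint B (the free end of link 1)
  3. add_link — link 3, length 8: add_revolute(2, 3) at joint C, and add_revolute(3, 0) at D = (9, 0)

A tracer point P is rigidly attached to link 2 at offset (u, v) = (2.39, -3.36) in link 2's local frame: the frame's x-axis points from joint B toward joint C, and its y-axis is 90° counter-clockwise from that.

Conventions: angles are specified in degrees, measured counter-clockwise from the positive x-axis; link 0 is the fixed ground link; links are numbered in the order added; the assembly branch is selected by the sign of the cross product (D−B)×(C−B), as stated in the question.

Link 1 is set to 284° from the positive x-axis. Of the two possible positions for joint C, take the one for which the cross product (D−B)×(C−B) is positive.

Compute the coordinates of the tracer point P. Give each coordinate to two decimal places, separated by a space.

A=(0,0), D=(9.00,0)
B = A + 2.00·(cos284°, sin284°) = (0.4838, -1.9406)
|BD| = 8.7345
circle(B,7.00) ∩ circle(D,8.00): a=3.5086, h=6.0572
  candidates: C₊=(2.5589,4.7448) cross=52.907; C₋=(5.2505,-7.0669) cross=-52.907
  branch + wants cross > 0 → take C=(2.5589,4.7448) (cross=52.907)
ex = (C−B)/|BC| = (0.2964,0.9551); ey = (-0.9551,0.2964)
P = B + 2.39·ex + -3.36·ey = (4.4013,-0.6541)

4.40 -0.65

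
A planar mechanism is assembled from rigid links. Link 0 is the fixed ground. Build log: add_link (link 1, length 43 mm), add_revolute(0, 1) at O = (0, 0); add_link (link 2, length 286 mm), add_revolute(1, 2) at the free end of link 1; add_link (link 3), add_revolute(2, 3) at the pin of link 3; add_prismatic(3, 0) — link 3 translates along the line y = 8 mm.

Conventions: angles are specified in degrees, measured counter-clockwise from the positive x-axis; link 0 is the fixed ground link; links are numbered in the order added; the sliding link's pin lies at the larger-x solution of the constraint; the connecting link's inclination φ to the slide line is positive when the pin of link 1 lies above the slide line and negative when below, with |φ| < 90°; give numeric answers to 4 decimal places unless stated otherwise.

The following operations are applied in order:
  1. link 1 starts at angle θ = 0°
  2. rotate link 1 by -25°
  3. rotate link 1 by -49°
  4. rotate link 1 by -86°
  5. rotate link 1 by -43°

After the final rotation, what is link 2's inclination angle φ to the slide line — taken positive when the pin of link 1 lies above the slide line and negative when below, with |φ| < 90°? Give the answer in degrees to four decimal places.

geometry: r = 43 mm, L = 286 mm, e = 8 mm; θ starts at 0°
rotate link 1 by -25°: θ ← 0° -25° = -25°
rotate link 1 by -49°: θ ← -25° -49° = -74°
rotate link 1 by -86°: θ ← -74° -86° = -160°
rotate link 1 by -43°: θ ← -160° -43° = -203°
h = r sin θ − e = 16.801439 − 8 = 8.801439
sin φ = h / L = 8.801439 / 286 = 0.03077426
φ = arcsin(0.03077426) = 1.763514°

1.7635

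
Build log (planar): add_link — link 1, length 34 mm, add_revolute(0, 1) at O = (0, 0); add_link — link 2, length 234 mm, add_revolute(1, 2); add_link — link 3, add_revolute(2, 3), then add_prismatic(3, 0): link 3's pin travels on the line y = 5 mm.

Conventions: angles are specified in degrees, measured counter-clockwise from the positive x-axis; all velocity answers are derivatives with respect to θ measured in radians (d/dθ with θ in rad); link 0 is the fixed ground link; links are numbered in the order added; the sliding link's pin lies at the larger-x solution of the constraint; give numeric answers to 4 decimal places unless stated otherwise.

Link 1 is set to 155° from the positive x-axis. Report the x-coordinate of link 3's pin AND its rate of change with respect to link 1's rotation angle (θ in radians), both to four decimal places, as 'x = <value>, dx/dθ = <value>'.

geometry: r = 34 mm, L = 234 mm, e = 5 mm
crank pin P = (r cos θ, r sin θ) = (-30.814465, 14.369021)
h = r sin θ − e = 14.369021 − 5 = 9.369021
x = r cos θ + √(L² − h²) = -30.814465 + 233.812364 = 202.997899
dx/dθ = −r sin θ − h·r cos θ/√(L² − h²) (θ in radians; h = 9.369021) = -13.134264

x = 202.9979, dx/dθ = -13.1343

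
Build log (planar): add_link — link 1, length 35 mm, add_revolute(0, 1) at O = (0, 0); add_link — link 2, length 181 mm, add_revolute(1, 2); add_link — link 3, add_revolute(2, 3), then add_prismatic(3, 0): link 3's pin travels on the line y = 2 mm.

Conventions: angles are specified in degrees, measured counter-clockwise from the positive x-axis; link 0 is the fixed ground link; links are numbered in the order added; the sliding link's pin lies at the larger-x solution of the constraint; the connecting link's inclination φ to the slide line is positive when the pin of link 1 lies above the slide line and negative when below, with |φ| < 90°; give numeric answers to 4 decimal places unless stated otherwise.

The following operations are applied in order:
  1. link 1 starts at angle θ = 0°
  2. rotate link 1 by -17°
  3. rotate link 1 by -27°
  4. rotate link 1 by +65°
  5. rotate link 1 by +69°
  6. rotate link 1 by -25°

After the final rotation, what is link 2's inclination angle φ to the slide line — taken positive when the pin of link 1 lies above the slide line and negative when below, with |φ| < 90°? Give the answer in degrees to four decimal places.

geometry: r = 35 mm, L = 181 mm, e = 2 mm; θ starts at 0°
rotate link 1 by -17°: θ ← 0° -17° = -17°
rotate link 1 by -27°: θ ← -17° -27° = -44°
rotate link 1 by +65°: θ ← -44° +65° = 21°
rotate link 1 by +69°: θ ← 21° +69° = 90°
rotate link 1 by -25°: θ ← 90° -25° = 65°
h = r sin θ − e = 31.720773 − 2 = 29.720773
sin φ = h / L = 29.720773 / 181 = 0.16420316
φ = arcsin(0.16420316) = 9.450948°

9.4509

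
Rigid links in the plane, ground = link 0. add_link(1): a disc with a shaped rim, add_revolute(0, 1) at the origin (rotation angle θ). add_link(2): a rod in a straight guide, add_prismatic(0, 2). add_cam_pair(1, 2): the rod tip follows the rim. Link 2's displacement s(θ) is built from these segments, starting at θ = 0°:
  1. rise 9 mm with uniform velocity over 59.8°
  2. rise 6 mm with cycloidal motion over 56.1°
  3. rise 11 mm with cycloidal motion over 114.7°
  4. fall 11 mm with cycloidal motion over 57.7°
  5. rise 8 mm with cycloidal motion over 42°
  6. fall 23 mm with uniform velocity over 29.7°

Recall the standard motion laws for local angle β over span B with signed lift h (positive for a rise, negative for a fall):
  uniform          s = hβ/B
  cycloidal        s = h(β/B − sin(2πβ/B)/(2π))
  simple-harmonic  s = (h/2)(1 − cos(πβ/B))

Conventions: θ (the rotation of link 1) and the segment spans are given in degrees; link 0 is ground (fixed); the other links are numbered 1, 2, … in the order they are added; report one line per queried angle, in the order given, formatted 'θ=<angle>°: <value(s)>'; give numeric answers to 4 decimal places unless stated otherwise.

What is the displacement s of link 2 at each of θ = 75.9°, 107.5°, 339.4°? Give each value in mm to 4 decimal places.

segment 1 (0° to 59.8°, uniform, h = 9) is passed completely: s = 0.0000 + (9) = 9.0000
θ = 75.9° falls in segment 2 (59.8° to 115.9°, cycloidal, h = 6): β = 75.9 − 59.8 = 16.1°, B = 56.1°; Δs = 6·(0.2870 − sin(2π·0.2870)/(2π)) = 0.7927; s = 9.0000 + 0.7927 = 9.7927
θ = 107.5° falls in segment 2 (59.8° to 115.9°, cycloidal, h = 6): β = 107.5 − 59.8 = 47.7°, B = 56.1°; Δs = 6·(0.8503 − sin(2π·0.8503)/(2π)) = 5.8732; s = 9.0000 + 5.8732 = 14.8732
segment 2 (59.8° to 115.9°, cycloidal, h = 6) is passed completely: s = 9.0000 + (6) = 15.0000
segment 3 (115.9° to 230.6°, cycloidal, h = 11) is passed completely: s = 15.0000 + (11) = 26.0000
segment 4 (230.6° to 288.3°, cycloidal, h = -11) is passed completely: s = 26.0000 + (-11) = 15.0000
segment 5 (288.3° to 330.3°, cycloidal, h = 8) is passed completely: s = 15.0000 + (8) = 23.0000
θ = 339.4° falls in segment 6 (330.3° to 360°, uniform, h = -23): β = 339.4 − 330.3 = 9.1°, B = 29.7°; Δs = -23·9.1/29.7 = -7.0471; s = 23.0000 − 7.0471 = 15.9529

θ=75.9°: 9.7927
θ=107.5°: 14.8732
θ=339.4°: 15.9529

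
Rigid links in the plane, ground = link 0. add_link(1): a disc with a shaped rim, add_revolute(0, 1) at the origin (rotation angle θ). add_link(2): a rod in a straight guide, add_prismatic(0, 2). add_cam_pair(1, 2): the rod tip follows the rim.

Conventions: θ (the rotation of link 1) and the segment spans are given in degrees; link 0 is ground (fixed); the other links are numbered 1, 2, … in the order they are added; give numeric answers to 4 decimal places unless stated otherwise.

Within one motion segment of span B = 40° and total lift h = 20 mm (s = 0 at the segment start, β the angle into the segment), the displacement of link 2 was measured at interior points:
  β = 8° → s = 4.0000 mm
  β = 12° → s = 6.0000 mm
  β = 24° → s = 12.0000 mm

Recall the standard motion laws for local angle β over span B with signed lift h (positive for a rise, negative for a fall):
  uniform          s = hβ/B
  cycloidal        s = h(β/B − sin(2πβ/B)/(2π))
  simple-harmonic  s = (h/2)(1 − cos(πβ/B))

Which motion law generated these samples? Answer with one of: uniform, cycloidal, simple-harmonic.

candidates at β/B = r: uniform s = h·r (linear in β); cycloidal s = h·(r − sin(2πr)/(2π)); simple-harmonic s = (h/2)(1 − cos(πr))
β=8°: printed 4.0000 | uniform 4.0000, cycloidal 0.9727, simple-harmonic 1.9098
β=12°: printed 6.0000 | uniform 6.0000, cycloidal 2.9727, simple-harmonic 4.1221
β=24°: printed 12.0000 | uniform 12.0000, cycloidal 13.8710, simple-harmonic 13.0902
only one law matches every sample → uniform

uniform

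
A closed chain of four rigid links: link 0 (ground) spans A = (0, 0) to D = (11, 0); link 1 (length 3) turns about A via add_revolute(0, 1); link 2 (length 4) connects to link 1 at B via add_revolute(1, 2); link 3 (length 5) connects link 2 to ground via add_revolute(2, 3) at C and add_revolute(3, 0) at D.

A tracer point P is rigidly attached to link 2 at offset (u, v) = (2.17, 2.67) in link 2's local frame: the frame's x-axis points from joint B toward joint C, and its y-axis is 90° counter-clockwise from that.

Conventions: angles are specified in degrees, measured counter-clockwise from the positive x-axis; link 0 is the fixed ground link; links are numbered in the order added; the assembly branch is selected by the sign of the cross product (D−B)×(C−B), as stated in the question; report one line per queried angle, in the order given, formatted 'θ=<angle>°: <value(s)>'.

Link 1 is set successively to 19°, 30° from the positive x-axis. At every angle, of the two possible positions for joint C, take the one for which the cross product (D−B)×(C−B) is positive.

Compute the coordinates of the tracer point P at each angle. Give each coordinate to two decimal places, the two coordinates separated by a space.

A=(0,0), D=(11.00,0)
θ=19°: B = A + 3.00·(cos19°, sin19°) = (2.8366, 0.9767)
θ=19°: |BD| = 8.2217
θ=19°: circle(B,4.00) ∩ circle(D,5.00): a=3.5635, h=1.8170
θ=19°:   candidates: C₊=(6.5907,2.3575) cross=14.939; C₋=(6.1590,-1.2508) cross=-14.939
θ=19°:   branch + wants cross > 0 → take C=(6.5907,2.3575) (cross=14.939)
θ=19°: ex = (C−B)/|BC| = (0.9385,0.3452); ey = (-0.3452,0.9385)
θ=19°: P = B + 2.17·ex + 2.67·ey = (3.9515,4.2317)
θ=30°: B = A + 3.00·(cos30°, sin30°) = (2.5981, 1.5000)
θ=30°: |BD| = 8.5348
θ=30°: circle(B,4.00) ∩ circle(D,5.00): a=3.7401, h=1.4182
θ=30°:   candidates: C₊=(6.5292,2.2388) cross=12.104; C₋=(6.0307,-0.5535) cross=-12.104
θ=30°:   branch + wants cross > 0 → take C=(6.5292,2.2388) (cross=12.104)
θ=30°: ex = (C−B)/|BC| = (0.9828,0.1847); ey = (-0.1847,0.9828)
θ=30°: P = B + 2.17·ex + 2.67·ey = (4.2376,4.5249)

θ=19°: 3.95 4.23
θ=30°: 4.24 4.52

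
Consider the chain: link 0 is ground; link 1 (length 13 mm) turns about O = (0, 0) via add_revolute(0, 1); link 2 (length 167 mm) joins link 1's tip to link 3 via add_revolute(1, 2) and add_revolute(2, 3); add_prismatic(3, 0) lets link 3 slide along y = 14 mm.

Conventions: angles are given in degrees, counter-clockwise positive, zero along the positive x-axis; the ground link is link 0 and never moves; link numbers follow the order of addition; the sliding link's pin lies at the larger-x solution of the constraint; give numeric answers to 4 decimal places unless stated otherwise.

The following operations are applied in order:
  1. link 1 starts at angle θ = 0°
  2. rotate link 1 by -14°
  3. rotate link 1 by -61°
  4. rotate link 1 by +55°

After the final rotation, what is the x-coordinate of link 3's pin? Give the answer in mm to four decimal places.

geometry: r = 13 mm, L = 167 mm, e = 14 mm; θ starts at 0°
rotate link 1 by -14°: θ ← 0° -14° = -14°
rotate link 1 by -61°: θ ← -14° -61° = -75°
rotate link 1 by +55°: θ ← -75° +55° = -20°
crank pin P = (r cos θ, r sin θ) = (12.216004, -4.446262)
h = r sin θ − e = -4.446262 − 14 = -18.446262
x = r cos θ + √(L² − h²) = 12.216004 + 165.978117 = 178.194121

178.1941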